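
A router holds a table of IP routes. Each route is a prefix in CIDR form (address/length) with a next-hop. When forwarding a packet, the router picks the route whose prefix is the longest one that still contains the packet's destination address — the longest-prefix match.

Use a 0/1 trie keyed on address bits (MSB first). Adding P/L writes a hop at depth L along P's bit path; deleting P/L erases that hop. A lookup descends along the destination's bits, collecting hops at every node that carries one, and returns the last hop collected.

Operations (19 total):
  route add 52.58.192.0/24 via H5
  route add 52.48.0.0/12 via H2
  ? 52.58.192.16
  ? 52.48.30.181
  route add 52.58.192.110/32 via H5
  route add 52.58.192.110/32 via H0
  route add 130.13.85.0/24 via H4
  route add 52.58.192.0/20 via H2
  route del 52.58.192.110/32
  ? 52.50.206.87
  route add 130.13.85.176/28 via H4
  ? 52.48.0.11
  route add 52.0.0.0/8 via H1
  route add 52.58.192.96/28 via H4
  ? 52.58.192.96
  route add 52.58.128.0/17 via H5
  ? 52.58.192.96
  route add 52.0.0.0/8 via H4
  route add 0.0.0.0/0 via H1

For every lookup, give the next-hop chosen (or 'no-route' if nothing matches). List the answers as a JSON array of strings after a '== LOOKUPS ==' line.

Apply in order:
  + 52.58.192.0/24 (H5) depth=24
  + 52.48.0.0/12 (H2) depth=12
  ? 52.58.192.16  path d0:-→d1:-→d2:-→d3:-→d4:-→d5:-→d6:-→d7:-→d8:-→d9:-→d10:-→d11:-→d12:H2→d13:-→d14:-→d15:-→d16:-→d17:-→d18:-→d19:-→d20:-→d21:-→d22:-→d23:-→d24:H5  best=H5
  ? 52.48.30.181  path d0:-→d1:-→d2:-→d3:-→d4:-→d5:-→d6:-→d7:-→d8:-→d9:-→d10:-→d11:-→d12:H2  best=H2
  + 52.58.192.110/32 (H5) depth=32
  + 52.58.192.110/32 (H0) depth=32
  + 130.13.85.0/24 (H4) depth=24
  + 52.58.192.0/20 (H2) depth=20
  - 52.58.192.110/32 clear@32
  ? 52.50.206.87  path d0:-→d1:-→d2:-→d3:-→d4:-→d5:-→d6:-→d7:-→d8:-→d9:-→d10:-→d11:-→d12:H2  best=H2
  + 130.13.85.176/28 (H4) depth=28
  ? 52.48.0.11  path d0:-→d1:-→d2:-→d3:-→d4:-→d5:-→d6:-→d7:-→d8:-→d9:-→d10:-→d11:-→d12:H2  best=H2
  + 52.0.0.0/8 (H1) depth=8
  + 52.58.192.96/28 (H4) depth=28
  ? 52.58.192.96  path d0:-→d1:-→d2:-→d3:-→d4:-→d5:-→d6:-→d7:-→d8:H1→d9:-→d10:-→d11:-→d12:H2→d13:-→d14:-→d15:-→d16:-→d17:-→d18:-→d19:-→d20:H2→d21:-→d22:-→d23:-→d24:H5→d25:-→d26:-→d27:-→d28:H4  best=H4
  + 52.58.128.0/17 (H5) depth=17
  ? 52.58.192.96  path d0:-→d1:-→d2:-→d3:-→d4:-→d5:-→d6:-→d7:-→d8:H1→d9:-→d10:-→d11:-→d12:H2→d13:-→d14:-→d15:-→d16:-→d17:H5→d18:-→d19:-→d20:H2→d21:-→d22:-→d23:-→d24:H5→d25:-→d26:-→d27:-→d28:H4  best=H4
  + 52.0.0.0/8 (H4) depth=8
  + 0.0.0.0/0 (H1) depth=0

== LOOKUPS ==
["H5","H2","H2","H2","H4","H4"]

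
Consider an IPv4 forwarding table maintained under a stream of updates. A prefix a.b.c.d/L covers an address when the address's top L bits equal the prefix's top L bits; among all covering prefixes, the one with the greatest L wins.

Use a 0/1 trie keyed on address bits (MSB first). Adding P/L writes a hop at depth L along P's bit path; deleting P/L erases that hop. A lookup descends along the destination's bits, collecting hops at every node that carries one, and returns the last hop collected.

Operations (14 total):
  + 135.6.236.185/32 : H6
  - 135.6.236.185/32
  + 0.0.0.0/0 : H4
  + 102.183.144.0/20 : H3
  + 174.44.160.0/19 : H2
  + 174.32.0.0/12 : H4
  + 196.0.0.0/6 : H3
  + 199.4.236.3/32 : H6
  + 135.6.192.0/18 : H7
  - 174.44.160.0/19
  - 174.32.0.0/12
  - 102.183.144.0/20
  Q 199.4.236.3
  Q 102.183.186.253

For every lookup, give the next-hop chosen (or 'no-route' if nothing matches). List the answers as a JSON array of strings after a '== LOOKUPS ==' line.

Apply in order:
  + 135.6.236.185/32 (H6) depth=32
  del 135.6.236.185/32 (clear depth 32)
  + 0.0.0.0/0 (H4) depth=0
  + 102.183.144.0/20 (H3) depth=20
  + 174.44.160.0/19 (H2) depth=19
  + 174.32.0.0/12 (H4) depth=12
  + 196.0.0.0/6 (H3) depth=6
  + 199.4.236.3/32 (H6) depth=32
  + 135.6.192.0/18 (H7) depth=18
  del 174.44.160.0/19 (clear depth 19)
  del 174.32.0.0/12 (clear depth 12)
  del 102.183.144.0/20 (clear depth 20)
  lookup 199.4.236.3: bits 11000111000001001110110000000011 walk d0:H4→d1:-→d2:-→d3:-→d4:-→d5:-→d6:H3→d7:-→d8:-→d9:-→d10:-→d11:-→d12:-→d13:-→d14:-→d15:-→d16:-→d17:-→d18:-→d19:-→d20:-→d21:-→d22:-→d23:-→d24:-→d25:-→d26:-→d27:-→d28:-→d29:-→d30:-→d31:-→d32:H6 -> H6
  lookup 102.183.186.253: bits 011001101011011110 walk d0:H4→d1:-→d2:-→d3:-→d4:-→d5:-→d6:-→d7:-→d8:-→d9:-→d10:-→d11:-→d12:-→d13:-→d14:-→d15:-→d16:-→d17:-→d18:- -> H4

== LOOKUPS ==
["H6","H4"]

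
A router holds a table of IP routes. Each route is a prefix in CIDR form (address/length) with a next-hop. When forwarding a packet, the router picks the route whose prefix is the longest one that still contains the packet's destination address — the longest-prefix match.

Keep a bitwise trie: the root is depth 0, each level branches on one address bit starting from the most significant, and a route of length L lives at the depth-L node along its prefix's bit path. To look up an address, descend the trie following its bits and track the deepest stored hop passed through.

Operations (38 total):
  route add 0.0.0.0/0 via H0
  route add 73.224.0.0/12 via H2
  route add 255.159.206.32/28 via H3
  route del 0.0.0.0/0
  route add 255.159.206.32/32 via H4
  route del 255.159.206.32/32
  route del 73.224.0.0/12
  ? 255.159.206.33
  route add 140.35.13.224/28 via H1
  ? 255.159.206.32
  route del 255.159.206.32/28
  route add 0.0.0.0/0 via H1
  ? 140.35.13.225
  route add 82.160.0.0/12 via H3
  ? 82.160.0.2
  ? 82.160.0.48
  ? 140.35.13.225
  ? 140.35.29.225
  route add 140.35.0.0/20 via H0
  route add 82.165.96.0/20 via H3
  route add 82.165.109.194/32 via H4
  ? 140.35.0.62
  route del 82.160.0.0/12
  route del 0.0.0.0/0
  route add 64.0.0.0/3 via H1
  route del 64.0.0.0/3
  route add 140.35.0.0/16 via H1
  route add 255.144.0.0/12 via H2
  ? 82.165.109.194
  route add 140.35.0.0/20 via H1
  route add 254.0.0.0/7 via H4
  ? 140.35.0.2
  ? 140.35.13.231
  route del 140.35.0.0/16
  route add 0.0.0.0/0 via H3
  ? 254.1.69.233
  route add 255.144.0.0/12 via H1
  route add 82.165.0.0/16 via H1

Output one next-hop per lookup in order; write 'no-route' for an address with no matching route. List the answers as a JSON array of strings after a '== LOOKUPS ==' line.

Apply in order:
  add 0.0.0.0/0 -> H0 at depth 0
  add 73.224.0.0/12 -> H2 at depth 12
  add 255.159.206.32/28 -> H3 at depth 28
  del 0.0.0.0/0 (clear depth 0)
  add 255.159.206.32/32 -> H4 at depth 32
  del 255.159.206.32/32 (clear depth 32)
  del 73.224.0.0/12 (clear depth 12)
  ? 255.159.206.33  path d0:-→d1:-→d2:-→d3:-→d4:-→d5:-→d6:-→d7:-→d8:-→d9:-→d10:-→d11:-→d12:-→d13:-→d14:-→d15:-→d16:-→d17:-→d18:-→d19:-→d20:-→d21:-→d22:-→d23:-→d24:-→d25:-→d26:-→d27:-→d28:H3→d29:-→d30:-→d31:-  best=H3
  add 140.35.13.224/28 -> H1 at depth 28
  ? 255.159.206.32  path d0:-→d1:-→d2:-→d3:-→d4:-→d5:-→d6:-→d7:-→d8:-→d9:-→d10:-→d11:-→d12:-→d13:-→d14:-→d15:-→d16:-→d17:-→d18:-→d19:-→d20:-→d21:-→d22:-→d23:-→d24:-→d25:-→d26:-→d27:-→d28:H3→d29:-→d30:-→d31:-→d32:-  best=H3
  del 255.159.206.32/28 (clear depth 28)
  add 0.0.0.0/0 -> H1 at depth 0
  ? 140.35.13.225  path d0:H1→d1:-→d2:-→d3:-→d4:-→d5:-→d6:-→d7:-→d8:-→d9:-→d10:-→d11:-→d12:-→d13:-→d14:-→d15:-→d16:-→d17:-→d18:-→d19:-→d20:-→d21:-→d22:-→d23:-→d24:-→d25:-→d26:-→d27:-→d28:H1  best=H1
  add 82.160.0.0/12 -> H3 at depth 12
  ? 82.160.0.2  path d0:H1→d1:-→d2:-→d3:-→d4:-→d5:-→d6:-→d7:-→d8:-→d9:-→d10:-→d11:-→d12:H3  best=H3
  ? 82.160.0.48  path d0:H1→d1:-→d2:-→d3:-→d4:-→d5:-→d6:-→d7:-→d8:-→d9:-→d10:-→d11:-→d12:H3  best=H3
  ? 140.35.13.225  path d0:H1→d1:-→d2:-→d3:-→d4:-→d5:-→d6:-→d7:-→d8:-→d9:-→d10:-→d11:-→d12:-→d13:-→d14:-→d15:-→d16:-→d17:-→d18:-→d19:-→d20:-→d21:-→d22:-→d23:-→d24:-→d25:-→d26:-→d27:-→d28:H1  best=H1
  ? 140.35.29.225  path d0:H1→d1:-→d2:-→d3:-→d4:-→d5:-→d6:-→d7:-→d8:-→d9:-→d10:-→d11:-→d12:-→d13:-→d14:-→d15:-→d16:-→d17:-→d18:-→d19:-  best=H1
  add 140.35.0.0/20 -> H0 at depth 20
  add 82.165.96.0/20 -> H3 at depth 20
  add 82.165.109.194/32 -> H4 at depth 32
  ? 140.35.0.62  path d0:H1→d1:-→d2:-→d3:-→d4:-→d5:-→d6:-→d7:-→d8:-→d9:-→d10:-→d11:-→d12:-→d13:-→d14:-→d15:-→d16:-→d17:-→d18:-→d19:-→d20:H0  best=H0
  del 82.160.0.0/12 (clear depth 12)
  del 0.0.0.0/0 (clear depth 0)
  add 64.0.0.0/3 -> H1 at depth 3
  del 64.0.0.0/3 (clear depth 3)
  add 140.35.0.0/16 -> H1 at depth 16
  add 255.144.0.0/12 -> H2 at depth 12
  ? 82.165.109.194  path d0:-→d1:-→d2:-→d3:-→d4:-→d5:-→d6:-→d7:-→d8:-→d9:-→d10:-→d11:-→d12:-→d13:-→d14:-→d15:-→d16:-→d17:-→d18:-→d19:-→d20:H3→d21:-→d22:-→d23:-→d24:-→d25:-→d26:-→d27:-→d28:-→d29:-→d30:-→d31:-→d32:H4  best=H4
  add 140.35.0.0/20 -> H1 at depth 20
  add 254.0.0.0/7 -> H4 at depth 7
  ? 140.35.0.2  path d0:-→d1:-→d2:-→d3:-→d4:-→d5:-→d6:-→d7:-→d8:-→d9:-→d10:-→d11:-→d12:-→d13:-→d14:-→d15:-→d16:H1→d17:-→d18:-→d19:-→d20:H1  best=H1
  ? 140.35.13.231  path d0:-→d1:-→d2:-→d3:-→d4:-→d5:-→d6:-→d7:-→d8:-→d9:-→d10:-→d11:-→d12:-→d13:-→d14:-→d15:-→d16:H1→d17:-→d18:-→d19:-→d20:H1→d21:-→d22:-→d23:-→d24:-→d25:-→d26:-→d27:-→d28:H1  best=H1
  del 140.35.0.0/16 (clear depth 16)
  add 0.0.0.0/0 -> H3 at depth 0
  ? 254.1.69.233  path d0:H3→d1:-→d2:-→d3:-→d4:-→d5:-→d6:-→d7:H4  best=H4
  add 255.144.0.0/12 -> H1 at depth 12
  add 82.165.0.0/16 -> H1 at depth 16

== LOOKUPS ==
["H3","H3","H1","H3","H3","H1","H1","H0","H4","H1","H1","H4"]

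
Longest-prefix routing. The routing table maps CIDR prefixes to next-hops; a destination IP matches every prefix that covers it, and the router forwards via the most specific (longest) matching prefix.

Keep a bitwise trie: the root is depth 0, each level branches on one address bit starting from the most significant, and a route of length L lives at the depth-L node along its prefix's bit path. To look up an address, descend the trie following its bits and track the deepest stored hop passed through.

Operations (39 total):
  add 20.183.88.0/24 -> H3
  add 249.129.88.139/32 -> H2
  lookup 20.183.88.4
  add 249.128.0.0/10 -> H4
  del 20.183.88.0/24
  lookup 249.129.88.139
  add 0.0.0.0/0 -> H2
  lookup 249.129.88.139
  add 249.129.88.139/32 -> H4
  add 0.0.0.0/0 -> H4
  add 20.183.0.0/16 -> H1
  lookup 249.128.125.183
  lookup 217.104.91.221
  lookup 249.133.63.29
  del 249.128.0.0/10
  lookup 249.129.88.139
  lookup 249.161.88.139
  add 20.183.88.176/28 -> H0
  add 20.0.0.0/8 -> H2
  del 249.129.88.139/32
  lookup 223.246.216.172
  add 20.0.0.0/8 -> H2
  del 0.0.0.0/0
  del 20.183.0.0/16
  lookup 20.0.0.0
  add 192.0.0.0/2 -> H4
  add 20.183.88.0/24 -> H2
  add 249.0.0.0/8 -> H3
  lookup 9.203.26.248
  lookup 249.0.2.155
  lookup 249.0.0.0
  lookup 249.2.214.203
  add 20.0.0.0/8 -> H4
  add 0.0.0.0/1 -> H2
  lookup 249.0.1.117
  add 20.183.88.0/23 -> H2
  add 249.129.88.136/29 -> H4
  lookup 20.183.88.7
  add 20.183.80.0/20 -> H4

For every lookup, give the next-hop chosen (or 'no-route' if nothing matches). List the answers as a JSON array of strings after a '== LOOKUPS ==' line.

Trace:
  add 20.183.88.0/24 -> H3 at depth 24
  add 249.129.88.139/32 -> H2 at depth 32
  lookup 20.183.88.4: bits 000101001011011101011000 walk d0:-→d1:-→d2:-→d3:-→d4:-→d5:-→d6:-→d7:-→d8:-→d9:-→d10:-→d11:-→d12:-→d13:-→d14:-→d15:-→d16:-→d17:-→d18:-→d19:-→d20:-→d21:-→d22:-→d23:-→d24:H3 -> H3
  add 249.128.0.0/10 -> H4 at depth 10
  del 20.183.88.0/24 (clear depth 24)
  lookup 249.129.88.139: bits 11111001100000010101100010001011 walk d0:-→d1:-→d2:-→d3:-→d4:-→d5:-→d6:-→d7:-→d8:-→d9:-→d10:H4→d11:-→d12:-→d13:-→d14:-→d15:-→d16:-→d17:-→d18:-→d19:-→d20:-→d21:-→d22:-→d23:-→d24:-→d25:-→d26:-→d27:-→d28:-→d29:-→d30:-→d31:-→d32:H2 -> H2
  add 0.0.0.0/0 -> H2 at depth 0
  lookup 249.129.88.139: bits 11111001100000010101100010001011 walk d0:H2→d1:-→d2:-→d3:-→d4:-→d5:-→d6:-→d7:-→d8:-→d9:-→d10:H4→d11:-→d12:-→d13:-→d14:-→d15:-→d16:-→d17:-→d18:-→d19:-→d20:-→d21:-→d22:-→d23:-→d24:-→d25:-→d26:-→d27:-→d28:-→d29:-→d30:-→d31:-→d32:H2 -> H2
  add 249.129.88.139/32 -> H4 at depth 32
  add 0.0.0.0/0 -> H4 at depth 0
  add 20.183.0.0/16 -> H1 at depth 16
  lookup 249.128.125.183: bits 111110011000000 walk d0:H4→d1:-→d2:-→d3:-→d4:-→d5:-→d6:-→d7:-→d8:-→d9:-→d10:H4→d11:-→d12:-→d13:-→d14:-→d15:- -> H4
  lookup 217.104.91.221: bits 11 walk d0:H4→d1:-→d2:- -> H4
  lookup 249.133.63.29: bits 1111100110000 walk d0:H4→d1:-→d2:-→d3:-→d4:-→d5:-→d6:-→d7:-→d8:-→d9:-→d10:H4→d11:-→d12:-→d13:- -> H4
  del 249.128.0.0/10 (clear depth 10)
  lookup 249.129.88.139: bits 11111001100000010101100010001011 walk d0:H4→d1:-→d2:-→d3:-→d4:-→d5:-→d6:-→d7:-→d8:-→d9:-→d10:-→d11:-→d12:-→d13:-→d14:-→d15:-→d16:-→d17:-→d18:-→d19:-→d20:-→d21:-→d22:-→d23:-→d24:-→d25:-→d26:-→d27:-→d28:-→d29:-→d30:-→d31:-→d32:H4 -> H4
  lookup 249.161.88.139: bits 1111100110 walk d0:H4→d1:-→d2:-→d3:-→d4:-→d5:-→d6:-→d7:-→d8:-→d9:-→d10:- -> H4
  add 20.183.88.176/28 -> H0 at depth 28
  add 20.0.0.0/8 -> H2 at depth 8
  del 249.129.88.139/32 (clear depth 32)
  lookup 223.246.216.172: bits 11 walk d0:H4→d1:-→d2:- -> H4
  add 20.0.0.0/8 -> H2 at depth 8
  del 0.0.0.0/0 (clear depth 0)
  del 20.183.0.0/16 (clear depth 16)
  lookup 20.0.0.0: bits 00010100 walk d0:-→d1:-→d2:-→d3:-→d4:-→d5:-→d6:-→d7:-→d8:H2 -> H2
  add 192.0.0.0/2 -> H4 at depth 2
  add 20.183.88.0/24 -> H2 at depth 24
  add 249.0.0.0/8 -> H3 at depth 8
  lookup 9.203.26.248: bits 000 walk d0:-→d1:-→d2:-→d3:- -> no-route
  lookup 249.0.2.155: bits 11111001 walk d0:-→d1:-→d2:H4→d3:-→d4:-→d5:-→d6:-→d7:-→d8:H3 -> H3
  lookup 249.0.0.0: bits 11111001 walk d0:-→d1:-→d2:H4→d3:-→d4:-→d5:-→d6:-→d7:-→d8:H3 -> H3
  lookup 249.2.214.203: bits 11111001 walk d0:-→d1:-→d2:H4→d3:-→d4:-→d5:-→d6:-→d7:-→d8:H3 -> H3
  add 20.0.0.0/8 -> H4 at depth 8
  add 0.0.0.0/1 -> H2 at depth 1
  lookup 249.0.1.117: bits 11111001 walk d0:-→d1:-→d2:H4→d3:-→d4:-→d5:-→d6:-→d7:-→d8:H3 -> H3
  add 20.183.88.0/23 -> H2 at depth 23
  add 249.129.88.136/29 -> H4 at depth 29
  lookup 20.183.88.7: bits 000101001011011101011000 walk d0:-→d1:H2→d2:-→d3:-→d4:-→d5:-→d6:-→d7:-→d8:H4→d9:-→d10:-→d11:-→d12:-→d13:-→d14:-→d15:-→d16:-→d17:-→d18:-→d19:-→d20:-→d21:-→d22:-→d23:H2→d24:H2 -> H2
  add 20.183.80.0/20 -> H4 at depth 20

== LOOKUPS ==
["H3","H2","H2","H4","H4","H4","H4","H4","H4","H2","no-route","H3","H3","H3","H3","H2"]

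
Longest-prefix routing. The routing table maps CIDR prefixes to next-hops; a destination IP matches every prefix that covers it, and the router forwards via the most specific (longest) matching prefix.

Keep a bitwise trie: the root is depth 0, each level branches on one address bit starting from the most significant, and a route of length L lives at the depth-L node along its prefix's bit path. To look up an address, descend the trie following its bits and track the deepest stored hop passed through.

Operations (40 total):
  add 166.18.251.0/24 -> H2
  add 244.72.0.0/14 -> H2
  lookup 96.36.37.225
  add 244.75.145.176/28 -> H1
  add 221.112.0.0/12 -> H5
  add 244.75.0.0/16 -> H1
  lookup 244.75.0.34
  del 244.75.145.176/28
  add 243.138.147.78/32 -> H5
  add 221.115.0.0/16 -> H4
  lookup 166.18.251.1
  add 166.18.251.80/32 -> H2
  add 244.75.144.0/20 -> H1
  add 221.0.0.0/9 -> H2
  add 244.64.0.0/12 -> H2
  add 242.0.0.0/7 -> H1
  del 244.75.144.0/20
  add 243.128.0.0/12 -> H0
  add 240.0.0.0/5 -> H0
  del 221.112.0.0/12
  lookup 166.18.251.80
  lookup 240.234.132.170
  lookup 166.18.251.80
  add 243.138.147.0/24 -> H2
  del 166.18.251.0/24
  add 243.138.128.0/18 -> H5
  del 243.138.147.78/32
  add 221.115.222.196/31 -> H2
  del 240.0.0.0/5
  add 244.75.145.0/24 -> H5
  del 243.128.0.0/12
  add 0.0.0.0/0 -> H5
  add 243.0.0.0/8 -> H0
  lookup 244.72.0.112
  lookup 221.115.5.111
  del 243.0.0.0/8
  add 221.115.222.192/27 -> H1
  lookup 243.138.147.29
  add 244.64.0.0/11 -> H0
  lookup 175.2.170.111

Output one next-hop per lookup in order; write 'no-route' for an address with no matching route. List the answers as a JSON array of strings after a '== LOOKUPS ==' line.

Apply in order:
  add 166.18.251.0/24 -> H2 at depth 24
  add 244.72.0.0/14 -> H2 at depth 14
  lookup 96.36.37.225: bits ε walk d0:- -> no-route
  add 244.75.145.176/28 -> H1 at depth 28
  add 221.112.0.0/12 -> H5 at depth 12
  add 244.75.0.0/16 -> H1 at depth 16
  lookup 244.75.0.34: bits 1111010001001011 walk d0:-→d1:-→d2:-→d3:-→d4:-→d5:-→d6:-→d7:-→d8:-→d9:-→d10:-→d11:-→d12:-→d13:-→d14:H2→d15:-→d16:H1 -> H1
  - 244.75.145.176/28 clear@28
  add 243.138.147.78/32 -> H5 at depth 32
  add 221.115.0.0/16 -> H4 at depth 16
  lookup 166.18.251.1: bits 101001100001001011111011 walk d0:-→d1:-→d2:-→d3:-→d4:-→d5:-→d6:-→d7:-→d8:-→d9:-→d10:-→d11:-→d12:-→d13:-→d14:-→d15:-→d16:-→d17:-→d18:-→d19:-→d20:-→d21:-→d22:-→d23:-→d24:H2 -> H2
  add 166.18.251.80/32 -> H2 at depth 32
  add 244.75.144.0/20 -> H1 at depth 20
  add 221.0.0.0/9 -> H2 at depth 9
  add 244.64.0.0/12 -> H2 at depth 12
  add 242.0.0.0/7 -> H1 at depth 7
  - 244.75.144.0/20 clear@20
  add 243.128.0.0/12 -> H0 at depth 12
  add 240.0.0.0/5 -> H0 at depth 5
  - 221.112.0.0/12 clear@12
  lookup 166.18.251.80: bits 10100110000100101111101101010000 walk d0:-→d1:-→d2:-→d3:-→d4:-→d5:-→d6:-→d7:-→d8:-→d9:-→d10:-→d11:-→d12:-→d13:-→d14:-→d15:-→d16:-→d17:-→d18:-→d19:-→d20:-→d21:-→d22:-→d23:-→d24:H2→d25:-→d26:-→d27:-→d28:-→d29:-→d30:-→d31:-→d32:H2 -> H2
  lookup 240.234.132.170: bits 111100 walk d0:-→d1:-→d2:-→d3:-→d4:-→d5:H0→d6:- -> H0
  lookup 166.18.251.80: bits 10100110000100101111101101010000 walk d0:-→d1:-→d2:-→d3:-→d4:-→d5:-→d6:-→d7:-→d8:-→d9:-→d10:-→d11:-→d12:-→d13:-→d14:-→d15:-→d16:-→d17:-→d18:-→d19:-→d20:-→d21:-→d22:-→d23:-→d24:H2→d25:-→d26:-→d27:-→d28:-→d29:-→d30:-→d31:-→d32:H2 -> H2
  add 243.138.147.0/24 -> H2 at depth 24
  - 166.18.251.0/24 clear@24
  add 243.138.128.0/18 -> H5 at depth 18
  - 243.138.147.78/32 clear@32
  add 221.115.222.196/31 -> H2 at depth 31
  - 240.0.0.0/5 clear@5
  add 244.75.145.0/24 -> H5 at depth 24
  - 243.128.0.0/12 clear@12
  add 0.0.0.0/0 -> H5 at depth 0
  add 243.0.0.0/8 -> H0 at depth 8
  lookup 244.72.0.112: bits 11110100010010 walk d0:H5→d1:-→d2:-→d3:-→d4:-→d5:-→d6:-→d7:-→d8:-→d9:-→d10:-→d11:-→d12:H2→d13:-→d14:H2 -> H2
  lookup 221.115.5.111: bits 1101110101110011 walk d0:H5→d1:-→d2:-→d3:-→d4:-→d5:-→d6:-→d7:-→d8:-→d9:H2→d10:-→d11:-→d12:-→d13:-→d14:-→d15:-→d16:H4 -> H4
  - 243.0.0.0/8 clear@8
  add 221.115.222.192/27 -> H1 at depth 27
  lookup 243.138.147.29: bits 1111001110001010100100110 walk d0:H5→d1:-→d2:-→d3:-→d4:-→d5:-→d6:-→d7:H1→d8:-→d9:-→d10:-→d11:-→d12:-→d13:-→d14:-→d15:-→d16:-→d17:-→d18:H5→d19:-→d20:-→d21:-→d22:-→d23:-→d24:H2→d25:- -> H2
  add 244.64.0.0/11 -> H0 at depth 11
  lookup 175.2.170.111: bits 1010 walk d0:H5→d1:-→d2:-→d3:-→d4:- -> H5

== LOOKUPS ==
["no-route","H1","H2","H2","H0","H2","H2","H4","H2","H5"]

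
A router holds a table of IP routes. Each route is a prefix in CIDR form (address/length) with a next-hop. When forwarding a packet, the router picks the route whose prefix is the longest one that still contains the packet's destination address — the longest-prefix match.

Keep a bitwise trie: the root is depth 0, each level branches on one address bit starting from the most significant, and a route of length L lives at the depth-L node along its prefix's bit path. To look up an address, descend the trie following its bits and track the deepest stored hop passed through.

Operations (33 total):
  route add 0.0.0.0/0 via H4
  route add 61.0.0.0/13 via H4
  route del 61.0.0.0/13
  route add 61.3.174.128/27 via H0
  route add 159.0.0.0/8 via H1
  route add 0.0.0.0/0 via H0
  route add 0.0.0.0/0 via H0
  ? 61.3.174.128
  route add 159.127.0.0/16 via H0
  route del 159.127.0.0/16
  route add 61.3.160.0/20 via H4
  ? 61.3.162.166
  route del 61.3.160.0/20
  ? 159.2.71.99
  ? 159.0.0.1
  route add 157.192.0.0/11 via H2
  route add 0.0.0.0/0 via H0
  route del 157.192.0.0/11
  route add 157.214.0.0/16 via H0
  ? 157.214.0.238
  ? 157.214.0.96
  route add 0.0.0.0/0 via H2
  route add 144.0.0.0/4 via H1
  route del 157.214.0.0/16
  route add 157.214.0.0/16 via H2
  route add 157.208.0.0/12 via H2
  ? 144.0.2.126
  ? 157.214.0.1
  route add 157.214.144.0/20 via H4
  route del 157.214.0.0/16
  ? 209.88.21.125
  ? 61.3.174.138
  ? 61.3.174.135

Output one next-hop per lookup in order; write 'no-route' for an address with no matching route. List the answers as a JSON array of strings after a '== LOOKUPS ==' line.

Trace:
  add 0.0.0.0/0 -> H4 at depth 0
  add 61.0.0.0/13 -> H4 at depth 13
  - 61.0.0.0/13 clear@13
  add 61.3.174.128/27 -> H0 at depth 27
  add 159.0.0.0/8 -> H1 at depth 8
  add 0.0.0.0/0 -> H0 at depth 0
  add 0.0.0.0/0 -> H0 at depth 0
  ? 61.3.174.128  path d0:H0→d1:-→d2:-→d3:-→d4:-→d5:-→d6:-→d7:-→d8:-→d9:-→d10:-→d11:-→d12:-→d13:-→d14:-→d15:-→d16:-→d17:-→d18:-→d19:-→d20:-→d21:-→d22:-→d23:-→d24:-→d25:-→d26:-→d27:H0  best=H0
  add 159.127.0.0/16 -> H0 at depth 16
  - 159.127.0.0/16 clear@16
  add 61.3.160.0/20 -> H4 at depth 20
  ? 61.3.162.166  path d0:H0→d1:-→d2:-→d3:-→d4:-→d5:-→d6:-→d7:-→d8:-→d9:-→d10:-→d11:-→d12:-→d13:-→d14:-→d15:-→d16:-→d17:-→d18:-→d19:-→d20:H4  best=H4
  - 61.3.160.0/20 clear@20
  ? 159.2.71.99  path d0:H0→d1:-→d2:-→d3:-→d4:-→d5:-→d6:-→d7:-→d8:H1→d9:-  best=H1
  ? 159.0.0.1  path d0:H0→d1:-→d2:-→d3:-→d4:-→d5:-→d6:-→d7:-→d8:H1→d9:-  best=H1
  add 157.192.0.0/11 -> H2 at depth 11
  add 0.0.0.0/0 -> H0 at depth 0
  - 157.192.0.0/11 clear@11
  add 157.214.0.0/16 -> H0 at depth 16
  ? 157.214.0.238  path d0:H0→d1:-→d2:-→d3:-→d4:-→d5:-→d6:-→d7:-→d8:-→d9:-→d10:-→d11:-→d12:-→d13:-→d14:-→d15:-→d16:H0  best=H0
  ? 157.214.0.96  path d0:H0→d1:-→d2:-→d3:-→d4:-→d5:-→d6:-→d7:-→d8:-→d9:-→d10:-→d11:-→d12:-→d13:-→d14:-→d15:-→d16:H0  best=H0
  add 0.0.0.0/0 -> H2 at depth 0
  add 144.0.0.0/4 -> H1 at depth 4
  - 157.214.0.0/16 clear@16
  add 157.214.0.0/16 -> H2 at depth 16
  add 157.208.0.0/12 -> H2 at depth 12
  ? 144.0.2.126  path d0:H2→d1:-→d2:-→d3:-→d4:H1  best=H1
  ? 157.214.0.1  path d0:H2→d1:-→d2:-→d3:-→d4:H1→d5:-→d6:-→d7:-→d8:-→d9:-→d10:-→d11:-→d12:H2→d13:-→d14:-→d15:-→d16:H2  best=H2
  add 157.214.144.0/20 -> H4 at depth 20
  - 157.214.0.0/16 clear@16
  ? 209.88.21.125  path d0:H2→d1:-  best=H2
  ? 61.3.174.138  path d0:H2→d1:-→d2:-→d3:-→d4:-→d5:-→d6:-→d7:-→d8:-→d9:-→d10:-→d11:-→d12:-→d13:-→d14:-→d15:-→d16:-→d17:-→d18:-→d19:-→d20:-→d21:-→d22:-→d23:-→d24:-→d25:-→d26:-→d27:H0  best=H0
  ? 61.3.174.135  path d0:H2→d1:-→d2:-→d3:-→d4:-→d5:-→d6:-→d7:-→d8:-→d9:-→d10:-→d11:-→d12:-→d13:-→d14:-→d15:-→d16:-→d17:-→d18:-→d19:-→d20:-→d21:-→d22:-→d23:-→d24:-→d25:-→d26:-→d27:H0  best=H0

== LOOKUPS ==
["H0","H4","H1","H1","H0","H0","H1","H2","H2","H0","H0"]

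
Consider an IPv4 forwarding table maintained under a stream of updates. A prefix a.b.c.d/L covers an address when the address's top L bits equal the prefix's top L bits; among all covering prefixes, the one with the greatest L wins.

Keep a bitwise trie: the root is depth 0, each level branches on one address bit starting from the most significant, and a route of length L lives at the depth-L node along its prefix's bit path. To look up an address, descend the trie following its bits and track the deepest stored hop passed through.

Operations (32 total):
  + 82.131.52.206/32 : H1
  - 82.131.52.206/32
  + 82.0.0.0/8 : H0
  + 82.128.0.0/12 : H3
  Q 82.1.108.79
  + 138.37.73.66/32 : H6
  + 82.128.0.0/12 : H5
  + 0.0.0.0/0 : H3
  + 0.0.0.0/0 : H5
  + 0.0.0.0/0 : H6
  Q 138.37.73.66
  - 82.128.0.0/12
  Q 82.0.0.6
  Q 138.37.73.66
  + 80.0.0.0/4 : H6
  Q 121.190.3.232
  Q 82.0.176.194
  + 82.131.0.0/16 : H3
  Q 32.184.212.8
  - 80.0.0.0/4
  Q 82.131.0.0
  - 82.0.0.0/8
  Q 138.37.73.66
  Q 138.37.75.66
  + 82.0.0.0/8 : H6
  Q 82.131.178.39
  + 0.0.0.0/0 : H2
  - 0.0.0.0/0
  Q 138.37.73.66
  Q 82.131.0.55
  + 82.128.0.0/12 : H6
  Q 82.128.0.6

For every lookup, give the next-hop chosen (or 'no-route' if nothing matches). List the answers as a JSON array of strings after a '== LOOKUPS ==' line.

Process each operation:
  add 82.131.52.206/32 -> H1 at depth 32
  - 82.131.52.206/32 clear@32
  add 82.0.0.0/8 -> H0 at depth 8
  add 82.128.0.0/12 -> H3 at depth 12
  lookup 82.1.108.79: bits 01010010 walk d0:-→d1:-→d2:-→d3:-→d4:-→d5:-→d6:-→d7:-→d8:H0 -> H0
  add 138.37.73.66/32 -> H6 at depth 32
  add 82.128.0.0/12 -> H5 at depth 12
  add 0.0.0.0/0 -> H3 at depth 0
  add 0.0.0.0/0 -> H5 at depth 0
  add 0.0.0.0/0 -> H6 at depth 0
  lookup 138.37.73.66: bits 10001010001001010100100101000010 walk d0:H6→d1:-→d2:-→d3:-→d4:-→d5:-→d6:-→d7:-→d8:-→d9:-→d10:-→d11:-→d12:-→d13:-→d14:-→d15:-→d16:-→d17:-→d18:-→d19:-→d20:-→d21:-→d22:-→d23:-→d24:-→d25:-→d26:-→d27:-→d28:-→d29:-→d30:-→d31:-→d32:H6 -> H6
  - 82.128.0.0/12 clear@12
  lookup 82.0.0.6: bits 01010010 walk d0:H6→d1:-→d2:-→d3:-→d4:-→d5:-→d6:-→d7:-→d8:H0 -> H0
  lookup 138.37.73.66: bits 10001010001001010100100101000010 walk d0:H6→d1:-→d2:-→d3:-→d4:-→d5:-→d6:-→d7:-→d8:-→d9:-→d10:-→d11:-→d12:-→d13:-→d14:-→d15:-→d16:-→d17:-→d18:-→d19:-→d20:-→d21:-→d22:-→d23:-→d24:-→d25:-→d26:-→d27:-→d28:-→d29:-→d30:-→d31:-→d32:H6 -> H6
  add 80.0.0.0/4 -> H6 at depth 4
  lookup 121.190.3.232: bits 01 walk d0:H6→d1:-→d2:- -> H6
  lookup 82.0.176.194: bits 01010010 walk d0:H6→d1:-→d2:-→d3:-→d4:H6→d5:-→d6:-→d7:-→d8:H0 -> H0
  add 82.131.0.0/16 -> H3 at depth 16
  lookup 32.184.212.8: bits 0 walk d0:H6→d1:- -> H6
  - 80.0.0.0/4 clear@4
  lookup 82.131.0.0: bits 010100101000001100 walk d0:H6→d1:-→d2:-→d3:-→d4:-→d5:-→d6:-→d7:-→d8:H0→d9:-→d10:-→d11:-→d12:-→d13:-→d14:-→d15:-→d16:H3→d17:-→d18:- -> H3
  - 82.0.0.0/8 clear@8
  lookup 138.37.73.66: bits 10001010001001010100100101000010 walk d0:H6→d1:-→d2:-→d3:-→d4:-→d5:-→d6:-→d7:-→d8:-→d9:-→d10:-→d11:-→d12:-→d13:-→d14:-→d15:-→d16:-→d17:-→d18:-→d19:-→d20:-→d21:-→d22:-→d23:-→d24:-→d25:-→d26:-→d27:-→d28:-→d29:-→d30:-→d31:-→d32:H6 -> H6
  lookup 138.37.75.66: bits 1000101000100101010010 walk d0:H6→d1:-→d2:-→d3:-→d4:-→d5:-→d6:-→d7:-→d8:-→d9:-→d10:-→d11:-→d12:-→d13:-→d14:-→d15:-→d16:-→d17:-→d18:-→d19:-→d20:-→d21:-→d22:- -> H6
  add 82.0.0.0/8 -> H6 at depth 8
  lookup 82.131.178.39: bits 0101001010000011 walk d0:H6→d1:-→d2:-→d3:-→d4:-→d5:-→d6:-→d7:-→d8:H6→d9:-→d10:-→d11:-→d12:-→d13:-→d14:-→d15:-→d16:H3 -> H3
  add 0.0.0.0/0 -> H2 at depth 0
  - 0.0.0.0/0 clear@0
  lookup 138.37.73.66: bits 10001010001001010100100101000010 walk d0:-→d1:-→d2:-→d3:-→d4:-→d5:-→d6:-→d7:-→d8:-→d9:-→d10:-→d11:-→d12:-→d13:-→d14:-→d15:-→d16:-→d17:-→d18:-→d19:-→d20:-→d21:-→d22:-→d23:-→d24:-→d25:-→d26:-→d27:-→d28:-→d29:-→d30:-→d31:-→d32:H6 -> H6
  lookup 82.131.0.55: bits 010100101000001100 walk d0:-→d1:-→d2:-→d3:-→d4:-→d5:-→d6:-→d7:-→d8:H6→d9:-→d10:-→d11:-→d12:-→d13:-→d14:-→d15:-→d16:H3→d17:-→d18:- -> H3
  add 82.128.0.0/12 -> H6 at depth 12
  lookup 82.128.0.6: bits 01010010100000 walk d0:-→d1:-→d2:-→d3:-→d4:-→d5:-→d6:-→d7:-→d8:H6→d9:-→d10:-→d11:-→d12:H6→d13:-→d14:- -> H6

== LOOKUPS ==
["H0","H6","H0","H6","H6","H0","H6","H3","H6","H6","H3","H6","H3","H6"]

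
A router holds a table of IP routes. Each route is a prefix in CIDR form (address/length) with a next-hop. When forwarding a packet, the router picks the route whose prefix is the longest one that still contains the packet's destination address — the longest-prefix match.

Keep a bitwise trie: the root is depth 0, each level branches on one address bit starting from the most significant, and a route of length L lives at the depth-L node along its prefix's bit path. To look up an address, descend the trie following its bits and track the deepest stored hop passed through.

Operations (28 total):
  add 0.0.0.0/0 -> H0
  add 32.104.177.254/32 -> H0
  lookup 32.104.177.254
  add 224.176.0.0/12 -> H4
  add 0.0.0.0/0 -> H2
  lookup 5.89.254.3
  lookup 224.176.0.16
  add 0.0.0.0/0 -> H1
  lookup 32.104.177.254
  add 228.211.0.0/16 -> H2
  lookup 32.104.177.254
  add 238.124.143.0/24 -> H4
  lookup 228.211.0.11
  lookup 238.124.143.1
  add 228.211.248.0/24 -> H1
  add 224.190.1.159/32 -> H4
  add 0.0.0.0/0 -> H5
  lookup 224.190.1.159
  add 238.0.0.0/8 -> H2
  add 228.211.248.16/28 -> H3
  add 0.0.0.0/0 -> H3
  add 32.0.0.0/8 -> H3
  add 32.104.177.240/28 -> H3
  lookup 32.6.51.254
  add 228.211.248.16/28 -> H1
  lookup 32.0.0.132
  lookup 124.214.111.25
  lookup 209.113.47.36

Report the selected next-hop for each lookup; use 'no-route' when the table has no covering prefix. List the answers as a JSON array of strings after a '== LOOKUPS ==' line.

Apply in order:
  + 0.0.0.0/0 (H0) depth=0
  + 32.104.177.254/32 (H0) depth=32
  Q 32.104.177.254: descend 00100000011010001011000111111110 ; hops seen [H0,H0] ; pick H0
  + 224.176.0.0/12 (H4) depth=12
  + 0.0.0.0/0 (H2) depth=0
  Q 5.89.254.3: descend 00 ; hops seen [H2] ; pick H2
  Q 224.176.0.16: descend 111000001011 ; hops seen [H2,H4] ; pick H4
  + 0.0.0.0/0 (H1) depth=0
  Q 32.104.177.254: descend 00100000011010001011000111111110 ; hops seen [H1,H0] ; pick H0
  + 228.211.0.0/16 (H2) depth=16
  Q 32.104.177.254: descend 00100000011010001011000111111110 ; hops seen [H1,H0] ; pick H0
  + 238.124.143.0/24 (H4) depth=24
  Q 228.211.0.11: descend 1110010011010011 ; hops seen [H1,H2] ; pick H2
  Q 238.124.143.1: descend 111011100111110010001111 ; hops seen [H1,H4] ; pick H4
  + 228.211.248.0/24 (H1) depth=24
  + 224.190.1.159/32 (H4) depth=32
  + 0.0.0.0/0 (H5) depth=0
  Q 224.190.1.159: descend 11100000101111100000000110011111 ; hops seen [H5,H4,H4] ; pick H4
  + 238.0.0.0/8 (H2) depth=8
  + 228.211.248.16/28 (H3) depth=28
  + 0.0.0.0/0 (H3) depth=0
  + 32.0.0.0/8 (H3) depth=8
  + 32.104.177.240/28 (H3) depth=28
  Q 32.6.51.254: descend 001000000 ; hops seen [H3,H3] ; pick H3
  + 228.211.248.16/28 (H1) depth=28
  Q 32.0.0.132: descend 001000000 ; hops seen [H3,H3] ; pick H3
  Q 124.214.111.25: descend 0 ; hops seen [H3] ; pick H3
  Q 209.113.47.36: descend 11 ; hops seen [H3] ; pick H3

== LOOKUPS ==
["H0","H2","H4","H0","H0","H2","H4","H4","H3","H3","H3","H3"]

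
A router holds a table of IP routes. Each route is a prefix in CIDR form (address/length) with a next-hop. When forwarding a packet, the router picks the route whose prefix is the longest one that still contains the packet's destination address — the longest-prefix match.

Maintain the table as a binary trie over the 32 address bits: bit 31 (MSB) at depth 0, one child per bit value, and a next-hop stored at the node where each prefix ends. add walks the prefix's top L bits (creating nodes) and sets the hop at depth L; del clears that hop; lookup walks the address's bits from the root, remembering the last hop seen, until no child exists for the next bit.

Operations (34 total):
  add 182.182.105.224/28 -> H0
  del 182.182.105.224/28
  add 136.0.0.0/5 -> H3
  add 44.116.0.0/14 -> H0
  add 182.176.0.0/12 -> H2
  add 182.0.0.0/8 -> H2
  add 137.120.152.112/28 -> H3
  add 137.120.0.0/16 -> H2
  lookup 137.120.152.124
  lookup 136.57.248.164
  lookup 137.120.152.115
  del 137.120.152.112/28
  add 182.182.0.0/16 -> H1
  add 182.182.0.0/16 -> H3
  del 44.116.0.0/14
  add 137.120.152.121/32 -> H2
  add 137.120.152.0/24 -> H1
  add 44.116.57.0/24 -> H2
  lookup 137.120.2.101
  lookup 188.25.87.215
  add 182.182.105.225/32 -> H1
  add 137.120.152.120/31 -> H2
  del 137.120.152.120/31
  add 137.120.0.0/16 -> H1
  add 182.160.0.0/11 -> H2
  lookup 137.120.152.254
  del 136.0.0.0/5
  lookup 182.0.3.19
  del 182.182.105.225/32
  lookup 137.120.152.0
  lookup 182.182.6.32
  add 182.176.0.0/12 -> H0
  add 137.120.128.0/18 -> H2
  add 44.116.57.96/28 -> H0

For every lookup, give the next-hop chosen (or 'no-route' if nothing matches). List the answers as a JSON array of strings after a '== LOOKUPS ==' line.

Process each operation:
  + 182.182.105.224/28 (H0) depth=28
  del 182.182.105.224/28 (clear depth 28)
  + 136.0.0.0/5 (H3) depth=5
  + 44.116.0.0/14 (H0) depth=14
  + 182.176.0.0/12 (H2) depth=12
  + 182.0.0.0/8 (H2) depth=8
  + 137.120.152.112/28 (H3) depth=28
  + 137.120.0.0/16 (H2) depth=16
  ? 137.120.152.124  path d0:-→d1:-→d2:-→d3:-→d4:-→d5:H3→d6:-→d7:-→d8:-→d9:-→d10:-→d11:-→d12:-→d13:-→d14:-→d15:-→d16:H2→d17:-→d18:-→d19:-→d20:-→d21:-→d22:-→d23:-→d24:-→d25:-→d26:-→d27:-→d28:H3  best=H3
  ? 136.57.248.164  path d0:-→d1:-→d2:-→d3:-→d4:-→d5:H3→d6:-→d7:-  best=H3
  ? 137.120.152.115  path d0:-→d1:-→d2:-→d3:-→d4:-→d5:H3→d6:-→d7:-→d8:-→d9:-→d10:-→d11:-→d12:-→d13:-→d14:-→d15:-→d16:H2→d17:-→d18:-→d19:-→d20:-→d21:-→d22:-→d23:-→d24:-→d25:-→d26:-→d27:-→d28:H3  best=H3
  del 137.120.152.112/28 (clear depth 28)
  + 182.182.0.0/16 (H1) depth=16
  + 182.182.0.0/16 (H3) depth=16
  del 44.116.0.0/14 (clear depth 14)
  + 137.120.152.121/32 (H2) depth=32
  + 137.120.152.0/24 (H1) depth=24
  + 44.116.57.0/24 (H2) depth=24
  ? 137.120.2.101  path d0:-→d1:-→d2:-→d3:-→d4:-→d5:H3→d6:-→d7:-→d8:-→d9:-→d10:-→d11:-→d12:-→d13:-→d14:-→d15:-→d16:H2  best=H2
  ? 188.25.87.215  path d0:-→d1:-→d2:-→d3:-→d4:-  best=no-route
  + 182.182.105.225/32 (H1) depth=32
  + 137.120.152.120/31 (H2) depth=31
  del 137.120.152.120/31 (clear depth 31)
  + 137.120.0.0/16 (H1) depth=16
  + 182.160.0.0/11 (H2) depth=11
  ? 137.120.152.254  path d0:-→d1:-→d2:-→d3:-→d4:-→d5:H3→d6:-→d7:-→d8:-→d9:-→d10:-→d11:-→d12:-→d13:-→d14:-→d15:-→d16:H1→d17:-→d18:-→d19:-→d20:-→d21:-→d22:-→d23:-→d24:H1  best=H1
  del 136.0.0.0/5 (clear depth 5)
  ? 182.0.3.19  path d0:-→d1:-→d2:-→d3:-→d4:-→d5:-→d6:-→d7:-→d8:H2  best=H2
  del 182.182.105.225/32 (clear depth 32)
  ? 137.120.152.0  path d0:-→d1:-→d2:-→d3:-→d4:-→d5:-→d6:-→d7:-→d8:-→d9:-→d10:-→d11:-→d12:-→d13:-→d14:-→d15:-→d16:H1→d17:-→d18:-→d19:-→d20:-→d21:-→d22:-→d23:-→d24:H1→d25:-  best=H1
  ? 182.182.6.32  path d0:-→d1:-→d2:-→d3:-→d4:-→d5:-→d6:-→d7:-→d8:H2→d9:-→d10:-→d11:H2→d12:H2→d13:-→d14:-→d15:-→d16:H3→d17:-  best=H3
  + 182.176.0.0/12 (H0) depth=12
  + 137.120.128.0/18 (H2) depth=18
  + 44.116.57.96/28 (H0) depth=28

== LOOKUPS ==
["H3","H3","H3","H2","no-route","H1","H2","H1","H3"]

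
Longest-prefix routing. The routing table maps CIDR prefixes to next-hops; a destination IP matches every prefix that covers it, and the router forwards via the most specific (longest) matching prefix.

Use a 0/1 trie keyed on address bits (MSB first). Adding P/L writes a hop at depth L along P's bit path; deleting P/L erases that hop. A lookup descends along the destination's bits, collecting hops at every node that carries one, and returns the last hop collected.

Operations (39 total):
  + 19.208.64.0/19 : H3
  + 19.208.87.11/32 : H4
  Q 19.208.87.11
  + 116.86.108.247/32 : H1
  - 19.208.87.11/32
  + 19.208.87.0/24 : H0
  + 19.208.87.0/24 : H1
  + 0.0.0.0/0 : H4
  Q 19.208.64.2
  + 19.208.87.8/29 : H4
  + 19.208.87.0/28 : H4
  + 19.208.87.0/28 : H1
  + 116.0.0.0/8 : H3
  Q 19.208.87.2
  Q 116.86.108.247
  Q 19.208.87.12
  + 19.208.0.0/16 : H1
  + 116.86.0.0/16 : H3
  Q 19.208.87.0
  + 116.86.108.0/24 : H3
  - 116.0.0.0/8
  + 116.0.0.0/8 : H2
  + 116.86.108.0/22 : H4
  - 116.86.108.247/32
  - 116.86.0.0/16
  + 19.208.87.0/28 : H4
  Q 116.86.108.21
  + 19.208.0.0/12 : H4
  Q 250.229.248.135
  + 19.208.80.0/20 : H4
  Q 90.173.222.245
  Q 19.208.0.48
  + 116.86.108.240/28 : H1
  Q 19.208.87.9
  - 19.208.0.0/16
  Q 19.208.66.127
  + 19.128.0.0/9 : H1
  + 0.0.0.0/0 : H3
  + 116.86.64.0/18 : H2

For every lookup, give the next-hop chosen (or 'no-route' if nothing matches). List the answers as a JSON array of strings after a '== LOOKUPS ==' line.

Trace:
  add 19.208.64.0/19 -> H3 at depth 19
  add 19.208.87.11/32 -> H4 at depth 32
  lookup 19.208.87.11: bits 00010011110100000101011100001011 walk d0:-→d1:-→d2:-→d3:-→d4:-→d5:-→d6:-→d7:-→d8:-→d9:-→d10:-→d11:-→d12:-→d13:-→d14:-→d15:-→d16:-→d17:-→d18:-→d19:H3→d20:-→d21:-→d22:-→d23:-→d24:-→d25:-→d26:-→d27:-→d28:-→d29:-→d30:-→d31:-→d32:H4 -> H4
  add 116.86.108.247/32 -> H1 at depth 32
  del 19.208.87.11/32 (clear depth 32)
  add 19.208.87.0/24 -> H0 at depth 24
  add 19.208.87.0/24 -> H1 at depth 24
  add 0.0.0.0/0 -> H4 at depth 0
  lookup 19.208.64.2: bits 0001001111010000010 walk d0:H4→d1:-→d2:-→d3:-→d4:-→d5:-→d6:-→d7:-→d8:-→d9:-→d10:-→d11:-→d12:-→d13:-→d14:-→d15:-→d16:-→d17:-→d18:-→d19:H3 -> H3
  add 19.208.87.8/29 -> H4 at depth 29
  add 19.208.87.0/28 -> H4 at depth 28
  add 19.208.87.0/28 -> H1 at depth 28
  add 116.0.0.0/8 -> H3 at depth 8
  lookup 19.208.87.2: bits 0001001111010000010101110000 walk d0:H4→d1:-→d2:-→d3:-→d4:-→d5:-→d6:-→d7:-→d8:-→d9:-→d10:-→d11:-→d12:-→d13:-→d14:-→d15:-→d16:-→d17:-→d18:-→d19:H3→d20:-→d21:-→d22:-→d23:-→d24:H1→d25:-→d26:-→d27:-→d28:H1 -> H1
  lookup 116.86.108.247: bits 01110100010101100110110011110111 walk d0:H4→d1:-→d2:-→d3:-→d4:-→d5:-→d6:-→d7:-→d8:H3→d9:-→d10:-→d11:-→d12:-→d13:-→d14:-→d15:-→d16:-→d17:-→d18:-→d19:-→d20:-→d21:-→d22:-→d23:-→d24:-→d25:-→d26:-→d27:-→d28:-→d29:-→d30:-→d31:-→d32:H1 -> H1
  lookup 19.208.87.12: bits 00010011110100000101011100001 walk d0:H4→d1:-→d2:-→d3:-→d4:-→d5:-→d6:-→d7:-→d8:-→d9:-→d10:-→d11:-→d12:-→d13:-→d14:-→d15:-→d16:-→d17:-→d18:-→d19:H3→d20:-→d21:-→d22:-→d23:-→d24:H1→d25:-→d26:-→d27:-→d28:H1→d29:H4 -> H4
  add 19.208.0.0/16 -> H1 at depth 16
  add 116.86.0.0/16 -> H3 at depth 16
  lookup 19.208.87.0: bits 0001001111010000010101110000 walk d0:H4→d1:-→d2:-→d3:-→d4:-→d5:-→d6:-→d7:-→d8:-→d9:-→d10:-→d11:-→d12:-→d13:-→d14:-→d15:-→d16:H1→d17:-→d18:-→d19:H3→d20:-→d21:-→d22:-→d23:-→d24:H1→d25:-→d26:-→d27:-→d28:H1 -> H1
  add 116.86.108.0/24 -> H3 at depth 24
  del 116.0.0.0/8 (clear depth 8)
  add 116.0.0.0/8 -> H2 at depth 8
  add 116.86.108.0/22 -> H4 at depth 22
  del 116.86.108.247/32 (clear depth 32)
  del 116.86.0.0/16 (clear depth 16)
  add 19.208.87.0/28 -> H4 at depth 28
  lookup 116.86.108.21: bits 011101000101011001101100 walk d0:H4→d1:-→d2:-→d3:-→d4:-→d5:-→d6:-→d7:-→d8:H2→d9:-→d10:-→d11:-→d12:-→d13:-→d14:-→d15:-→d16:-→d17:-→d18:-→d19:-→d20:-→d21:-→d22:H4→d23:-→d24:H3 -> H3
  add 19.208.0.0/12 -> H4 at depth 12
  lookup 250.229.248.135: bits ε walk d0:H4 -> H4
  add 19.208.80.0/20 -> H4 at depth 20
  lookup 90.173.222.245: bits 01 walk d0:H4→d1:-→d2:- -> H4
  lookup 19.208.0.48: bits 00010011110100000 walk d0:H4→d1:-→d2:-→d3:-→d4:-→d5:-→d6:-→d7:-→d8:-→d9:-→d10:-→d11:-→d12:H4→d13:-→d14:-→d15:-→d16:H1→d17:- -> H1
  add 116.86.108.240/28 -> H1 at depth 28
  lookup 19.208.87.9: bits 000100111101000001010111000010 walk d0:H4→d1:-→d2:-→d3:-→d4:-→d5:-→d6:-→d7:-→d8:-→d9:-→d10:-→d11:-→d12:H4→d13:-→d14:-→d15:-→d16:H1→d17:-→d18:-→d19:H3→d20:H4→d21:-→d22:-→d23:-→d24:H1→d25:-→d26:-→d27:-→d28:H4→d29:H4→d30:- -> H4
  del 19.208.0.0/16 (clear depth 16)
  lookup 19.208.66.127: bits 0001001111010000010 walk d0:H4→d1:-→d2:-→d3:-→d4:-→d5:-→d6:-→d7:-→d8:-→d9:-→d10:-→d11:-→d12:H4→d13:-→d14:-→d15:-→d16:-→d17:-→d18:-→d19:H3 -> H3
  add 19.128.0.0/9 -> H1 at depth 9
  add 0.0.0.0/0 -> H3 at depth 0
  add 116.86.64.0/18 -> H2 at depth 18

== LOOKUPS ==
["H4","H3","H1","H1","H4","H1","H3","H4","H4","H1","H4","H3"]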